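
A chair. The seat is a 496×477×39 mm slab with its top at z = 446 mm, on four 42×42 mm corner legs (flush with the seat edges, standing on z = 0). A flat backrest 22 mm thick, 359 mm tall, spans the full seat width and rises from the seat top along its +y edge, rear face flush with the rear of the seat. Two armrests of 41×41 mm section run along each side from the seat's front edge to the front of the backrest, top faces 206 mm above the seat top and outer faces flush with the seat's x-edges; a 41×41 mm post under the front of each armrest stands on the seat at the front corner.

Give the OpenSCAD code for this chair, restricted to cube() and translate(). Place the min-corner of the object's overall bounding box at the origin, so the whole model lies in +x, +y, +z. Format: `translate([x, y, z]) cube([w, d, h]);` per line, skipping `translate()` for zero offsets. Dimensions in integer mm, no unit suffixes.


translate([0, 0, 407]) cube([496, 477, 39]);
cube([42, 42, 407]);
translate([454, 0, 0]) cube([42, 42, 407]);
translate([0, 435, 0]) cube([42, 42, 407]);
translate([454, 435, 0]) cube([42, 42, 407]);
translate([0, 455, 446]) cube([496, 22, 359]);
translate([0, 0, 611]) cube([41, 455, 41]);
translate([455, 0, 611]) cube([41, 455, 41]);
translate([0, 0, 446]) cube([41, 41, 165]);
translate([455, 0, 446]) cube([41, 41, 165]);


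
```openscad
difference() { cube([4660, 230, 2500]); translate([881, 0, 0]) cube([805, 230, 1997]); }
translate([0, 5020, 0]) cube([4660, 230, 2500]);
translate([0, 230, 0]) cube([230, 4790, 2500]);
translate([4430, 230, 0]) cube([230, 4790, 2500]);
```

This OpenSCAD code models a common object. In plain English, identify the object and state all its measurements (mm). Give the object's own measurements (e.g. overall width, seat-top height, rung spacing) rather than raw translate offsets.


A single room: four walls, each 2500 mm tall and 230 mm thick, enclosing an outside footprint 4660×5250 mm (x × y), no floor or roof. The front and back walls (−y and +y sides) run the full x-width; the side walls fit between their inner faces. A door opening 805 mm wide and 1997 mm tall is cut through the front wall from the floor up, its −x edge 881 mm from the wall's −x end.


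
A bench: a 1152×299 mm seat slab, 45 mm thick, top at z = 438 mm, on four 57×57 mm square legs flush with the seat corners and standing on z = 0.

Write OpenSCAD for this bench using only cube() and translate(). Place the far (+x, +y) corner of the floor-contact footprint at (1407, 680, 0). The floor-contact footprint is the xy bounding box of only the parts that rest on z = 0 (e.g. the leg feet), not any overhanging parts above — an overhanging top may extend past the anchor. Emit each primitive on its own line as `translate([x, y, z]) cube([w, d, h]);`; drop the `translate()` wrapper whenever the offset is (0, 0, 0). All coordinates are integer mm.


translate([255, 381, 393]) cube([1152, 299, 45]);
translate([255, 381, 0]) cube([57, 57, 393]);
translate([255, 623, 0]) cube([57, 57, 393]);
translate([1350, 381, 0]) cube([57, 57, 393]);
translate([1350, 623, 0]) cube([57, 57, 393]);


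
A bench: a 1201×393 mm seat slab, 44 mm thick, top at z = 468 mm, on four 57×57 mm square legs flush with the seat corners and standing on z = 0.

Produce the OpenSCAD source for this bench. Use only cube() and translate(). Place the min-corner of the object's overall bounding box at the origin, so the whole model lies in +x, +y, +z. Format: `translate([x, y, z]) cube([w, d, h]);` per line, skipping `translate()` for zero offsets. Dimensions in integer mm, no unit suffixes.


translate([0, 0, 424]) cube([1201, 393, 44]);
cube([57, 57, 424]);
translate([0, 336, 0]) cube([57, 57, 424]);
translate([1144, 0, 0]) cube([57, 57, 424]);
translate([1144, 336, 0]) cube([57, 57, 424]);


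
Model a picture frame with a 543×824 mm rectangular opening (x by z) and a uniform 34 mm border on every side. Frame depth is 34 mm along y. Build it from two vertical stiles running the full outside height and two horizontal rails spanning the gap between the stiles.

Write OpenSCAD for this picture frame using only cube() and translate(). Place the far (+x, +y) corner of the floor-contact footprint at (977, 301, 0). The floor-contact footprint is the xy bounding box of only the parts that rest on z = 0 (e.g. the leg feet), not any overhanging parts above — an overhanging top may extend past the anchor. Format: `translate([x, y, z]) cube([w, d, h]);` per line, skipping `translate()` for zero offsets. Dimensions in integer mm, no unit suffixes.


translate([366, 267, 0]) cube([34, 34, 892]);
translate([943, 267, 0]) cube([34, 34, 892]);
translate([400, 267, 0]) cube([543, 34, 34]);
translate([400, 267, 858]) cube([543, 34, 34]);


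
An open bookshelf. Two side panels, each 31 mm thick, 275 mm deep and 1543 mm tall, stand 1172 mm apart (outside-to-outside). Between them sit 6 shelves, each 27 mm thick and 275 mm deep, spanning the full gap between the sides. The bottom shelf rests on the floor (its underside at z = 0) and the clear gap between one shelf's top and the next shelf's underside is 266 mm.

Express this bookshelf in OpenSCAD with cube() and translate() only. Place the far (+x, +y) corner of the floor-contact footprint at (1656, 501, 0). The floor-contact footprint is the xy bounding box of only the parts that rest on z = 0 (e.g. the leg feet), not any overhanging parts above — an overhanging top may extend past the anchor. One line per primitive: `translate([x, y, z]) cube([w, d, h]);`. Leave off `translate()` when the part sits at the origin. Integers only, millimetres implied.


translate([484, 226, 0]) cube([31, 275, 1543]);
translate([1625, 226, 0]) cube([31, 275, 1543]);
translate([515, 226, 0]) cube([1110, 275, 27]);
translate([515, 226, 293]) cube([1110, 275, 27]);
translate([515, 226, 586]) cube([1110, 275, 27]);
translate([515, 226, 879]) cube([1110, 275, 27]);
translate([515, 226, 1172]) cube([1110, 275, 27]);
translate([515, 226, 1465]) cube([1110, 275, 27]);


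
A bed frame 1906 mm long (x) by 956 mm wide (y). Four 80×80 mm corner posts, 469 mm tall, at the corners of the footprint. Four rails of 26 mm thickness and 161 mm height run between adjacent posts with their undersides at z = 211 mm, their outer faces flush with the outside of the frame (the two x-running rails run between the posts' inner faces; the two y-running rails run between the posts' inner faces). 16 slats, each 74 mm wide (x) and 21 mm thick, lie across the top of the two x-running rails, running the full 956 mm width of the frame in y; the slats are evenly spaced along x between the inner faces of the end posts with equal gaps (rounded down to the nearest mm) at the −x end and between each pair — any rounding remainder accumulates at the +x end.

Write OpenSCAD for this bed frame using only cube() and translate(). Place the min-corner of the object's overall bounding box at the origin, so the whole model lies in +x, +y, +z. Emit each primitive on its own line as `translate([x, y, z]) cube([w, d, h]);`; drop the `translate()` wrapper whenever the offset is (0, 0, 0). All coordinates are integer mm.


cube([80, 80, 469]);
translate([0, 876, 0]) cube([80, 80, 469]);
translate([1826, 0, 0]) cube([80, 80, 469]);
translate([1826, 876, 0]) cube([80, 80, 469]);
translate([80, 0, 211]) cube([1746, 26, 161]);
translate([80, 930, 211]) cube([1746, 26, 161]);
translate([0, 80, 211]) cube([26, 796, 161]);
translate([1880, 80, 211]) cube([26, 796, 161]);
translate([113, 0, 372]) cube([74, 956, 21]);
translate([220, 0, 372]) cube([74, 956, 21]);
translate([327, 0, 372]) cube([74, 956, 21]);
translate([434, 0, 372]) cube([74, 956, 21]);
translate([541, 0, 372]) cube([74, 956, 21]);
translate([648, 0, 372]) cube([74, 956, 21]);
translate([755, 0, 372]) cube([74, 956, 21]);
translate([862, 0, 372]) cube([74, 956, 21]);
translate([969, 0, 372]) cube([74, 956, 21]);
translate([1076, 0, 372]) cube([74, 956, 21]);
translate([1183, 0, 372]) cube([74, 956, 21]);
translate([1290, 0, 372]) cube([74, 956, 21]);
translate([1397, 0, 372]) cube([74, 956, 21]);
translate([1504, 0, 372]) cube([74, 956, 21]);
translate([1611, 0, 372]) cube([74, 956, 21]);
translate([1718, 0, 372]) cube([74, 956, 21]);


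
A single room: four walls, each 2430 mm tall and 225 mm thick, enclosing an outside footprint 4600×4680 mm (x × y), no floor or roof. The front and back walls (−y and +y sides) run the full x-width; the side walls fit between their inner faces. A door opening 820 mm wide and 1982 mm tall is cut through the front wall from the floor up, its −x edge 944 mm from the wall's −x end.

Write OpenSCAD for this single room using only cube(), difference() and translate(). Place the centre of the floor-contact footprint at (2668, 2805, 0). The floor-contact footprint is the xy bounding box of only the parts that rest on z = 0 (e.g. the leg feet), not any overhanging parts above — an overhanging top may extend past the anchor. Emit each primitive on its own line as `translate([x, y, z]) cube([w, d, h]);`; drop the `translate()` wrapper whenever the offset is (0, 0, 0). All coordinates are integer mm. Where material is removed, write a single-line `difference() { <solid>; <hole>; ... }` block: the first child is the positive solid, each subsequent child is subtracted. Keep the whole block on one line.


difference() { translate([368, 465, 0]) cube([4600, 225, 2430]); translate([1312, 465, 0]) cube([820, 225, 1982]); }
translate([368, 4920, 0]) cube([4600, 225, 2430]);
translate([368, 690, 0]) cube([225, 4230, 2430]);
translate([4743, 690, 0]) cube([225, 4230, 2430]);


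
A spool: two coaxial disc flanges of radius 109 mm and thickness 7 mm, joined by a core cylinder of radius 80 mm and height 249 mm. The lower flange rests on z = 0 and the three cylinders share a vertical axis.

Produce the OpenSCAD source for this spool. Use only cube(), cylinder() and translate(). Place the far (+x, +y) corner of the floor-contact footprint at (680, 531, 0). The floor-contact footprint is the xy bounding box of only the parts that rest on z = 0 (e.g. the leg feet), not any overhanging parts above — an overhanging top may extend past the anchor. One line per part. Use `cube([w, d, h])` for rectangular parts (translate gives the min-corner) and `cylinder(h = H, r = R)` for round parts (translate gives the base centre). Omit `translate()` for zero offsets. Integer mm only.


translate([571, 422, 0]) cylinder(h = 7, r = 109);
translate([571, 422, 7]) cylinder(h = 249, r = 80);
translate([571, 422, 256]) cylinder(h = 7, r = 109);


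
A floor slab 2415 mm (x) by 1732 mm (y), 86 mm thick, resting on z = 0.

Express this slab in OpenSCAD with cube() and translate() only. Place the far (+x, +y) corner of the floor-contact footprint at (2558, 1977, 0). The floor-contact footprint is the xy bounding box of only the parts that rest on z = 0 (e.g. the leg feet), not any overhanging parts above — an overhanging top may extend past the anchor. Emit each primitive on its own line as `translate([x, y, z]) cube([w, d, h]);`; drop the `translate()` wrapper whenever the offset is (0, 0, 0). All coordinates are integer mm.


translate([143, 245, 0]) cube([2415, 1732, 86]);


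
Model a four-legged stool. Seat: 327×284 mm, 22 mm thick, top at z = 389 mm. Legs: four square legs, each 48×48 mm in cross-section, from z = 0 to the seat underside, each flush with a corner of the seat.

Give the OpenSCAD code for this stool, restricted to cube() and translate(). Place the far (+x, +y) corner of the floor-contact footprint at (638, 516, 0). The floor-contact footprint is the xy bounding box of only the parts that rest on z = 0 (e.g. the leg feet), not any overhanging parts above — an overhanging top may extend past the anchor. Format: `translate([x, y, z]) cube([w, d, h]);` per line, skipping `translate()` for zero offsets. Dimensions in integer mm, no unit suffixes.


translate([311, 232, 367]) cube([327, 284, 22]);
translate([311, 232, 0]) cube([48, 48, 367]);
translate([590, 232, 0]) cube([48, 48, 367]);
translate([311, 468, 0]) cube([48, 48, 367]);
translate([590, 468, 0]) cube([48, 48, 367]);


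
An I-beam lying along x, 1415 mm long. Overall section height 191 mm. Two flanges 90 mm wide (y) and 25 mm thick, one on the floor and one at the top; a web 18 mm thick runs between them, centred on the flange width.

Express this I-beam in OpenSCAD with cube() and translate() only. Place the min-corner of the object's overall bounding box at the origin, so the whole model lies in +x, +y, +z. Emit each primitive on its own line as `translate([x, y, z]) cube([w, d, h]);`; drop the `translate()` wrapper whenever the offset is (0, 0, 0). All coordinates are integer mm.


cube([1415, 90, 25]);
translate([0, 36, 25]) cube([1415, 18, 141]);
translate([0, 0, 166]) cube([1415, 90, 25]);


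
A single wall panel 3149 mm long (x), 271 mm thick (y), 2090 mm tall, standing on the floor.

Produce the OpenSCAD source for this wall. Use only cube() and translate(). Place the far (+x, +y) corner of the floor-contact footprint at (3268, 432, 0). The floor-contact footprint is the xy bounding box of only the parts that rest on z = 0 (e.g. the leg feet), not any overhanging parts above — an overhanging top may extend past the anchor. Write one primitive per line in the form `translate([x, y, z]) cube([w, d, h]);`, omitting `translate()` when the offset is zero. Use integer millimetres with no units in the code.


translate([119, 161, 0]) cube([3149, 271, 2090]);


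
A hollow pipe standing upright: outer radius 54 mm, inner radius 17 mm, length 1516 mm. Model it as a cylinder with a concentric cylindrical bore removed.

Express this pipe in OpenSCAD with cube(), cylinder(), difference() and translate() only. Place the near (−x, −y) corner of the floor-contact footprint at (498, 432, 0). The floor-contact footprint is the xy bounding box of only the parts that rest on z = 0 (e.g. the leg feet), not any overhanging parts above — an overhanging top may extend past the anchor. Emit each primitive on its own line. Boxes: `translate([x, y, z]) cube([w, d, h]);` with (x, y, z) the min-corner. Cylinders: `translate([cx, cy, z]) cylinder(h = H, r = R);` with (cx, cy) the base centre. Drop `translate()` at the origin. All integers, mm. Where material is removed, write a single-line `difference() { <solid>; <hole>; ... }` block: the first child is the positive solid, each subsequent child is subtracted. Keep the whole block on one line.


difference() { translate([552, 486, 0]) cylinder(h = 1516, r = 54); translate([552, 486, 0]) cylinder(h = 1516, r = 17); }


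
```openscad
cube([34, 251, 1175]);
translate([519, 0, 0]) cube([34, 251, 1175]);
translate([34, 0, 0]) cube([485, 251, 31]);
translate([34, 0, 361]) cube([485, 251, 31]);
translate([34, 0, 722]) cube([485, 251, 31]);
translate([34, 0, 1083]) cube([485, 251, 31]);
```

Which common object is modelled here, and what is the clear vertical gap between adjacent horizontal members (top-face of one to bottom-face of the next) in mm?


A bookshelf. The clear shelf gap is 330 mm.

Two tall side panels with 4 horizontal boards between them — a bookshelf. The first two shelf undersides are at z = 0 and z = 361; with shelf thickness 31, the clear gap is 361 − 0 − 31 = 330 mm.


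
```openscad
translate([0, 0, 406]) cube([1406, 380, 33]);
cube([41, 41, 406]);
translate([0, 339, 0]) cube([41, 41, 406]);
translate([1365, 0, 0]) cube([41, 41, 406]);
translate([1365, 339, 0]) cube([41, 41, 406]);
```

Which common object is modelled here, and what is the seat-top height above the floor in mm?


A bench. The seat-top height is 439 mm.

A long slab on four corner posts — a bench. The slab sits at z = 406 with thickness 33, so the top is 406 + 33 = 439 mm.


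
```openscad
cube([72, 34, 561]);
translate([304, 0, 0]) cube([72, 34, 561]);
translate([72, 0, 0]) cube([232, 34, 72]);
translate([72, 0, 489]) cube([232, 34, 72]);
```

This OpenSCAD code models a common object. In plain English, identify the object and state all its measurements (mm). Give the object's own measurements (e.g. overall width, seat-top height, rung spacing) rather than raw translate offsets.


A rectangular picture frame lying in the x–z plane (depth along y). The opening is 232 mm wide (x) by 417 mm tall (z), surrounded by a border 72 mm wide on all four sides. The frame is 34 mm deep and is made of two full-height vertical stiles with two horizontal rails fitted between them.


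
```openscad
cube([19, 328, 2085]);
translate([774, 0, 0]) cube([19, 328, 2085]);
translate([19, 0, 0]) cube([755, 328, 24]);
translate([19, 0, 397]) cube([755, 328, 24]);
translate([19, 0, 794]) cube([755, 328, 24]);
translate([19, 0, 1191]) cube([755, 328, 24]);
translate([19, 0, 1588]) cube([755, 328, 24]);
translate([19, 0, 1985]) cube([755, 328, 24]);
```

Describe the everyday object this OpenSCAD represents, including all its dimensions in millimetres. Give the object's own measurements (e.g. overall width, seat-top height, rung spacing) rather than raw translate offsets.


An open bookshelf. Two side panels, each 19 mm thick, 328 mm deep and 2085 mm tall, stand 793 mm apart (outside-to-outside). Between them sit 6 shelves, each 24 mm thick and 328 mm deep, spanning the full gap between the sides. The bottom shelf rests on the floor (its underside at z = 0) and the clear gap between one shelf's top and the next shelf's underside is 373 mm.


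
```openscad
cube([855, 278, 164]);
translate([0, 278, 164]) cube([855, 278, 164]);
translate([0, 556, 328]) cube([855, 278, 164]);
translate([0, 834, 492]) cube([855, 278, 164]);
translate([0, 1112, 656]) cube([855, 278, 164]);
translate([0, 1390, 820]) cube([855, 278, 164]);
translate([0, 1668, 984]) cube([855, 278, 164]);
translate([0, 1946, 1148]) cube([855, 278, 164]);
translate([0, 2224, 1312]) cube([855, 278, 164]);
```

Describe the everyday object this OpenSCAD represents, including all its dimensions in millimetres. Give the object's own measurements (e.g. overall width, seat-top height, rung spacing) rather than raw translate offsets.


A straight staircase of 9 solid steps. Each step is 855 mm wide (x), 278 mm deep (y, the going) and 164 mm tall (the rise). The first step rests on the floor; each subsequent step sits one going further in +y and one rise higher in +z, directly behind and above the previous step with no overlap.


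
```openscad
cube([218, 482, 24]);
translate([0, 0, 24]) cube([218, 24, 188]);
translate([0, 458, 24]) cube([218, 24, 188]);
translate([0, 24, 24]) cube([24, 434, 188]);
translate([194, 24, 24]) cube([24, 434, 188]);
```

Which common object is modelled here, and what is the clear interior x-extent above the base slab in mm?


An open box. The internal width is 170 mm.

A 218×482 base slab with four walls standing on it — an open box. The base is 218 mm wide and the walls are 24 mm thick, so the internal width is 218 − 2 × 24 = 170 mm.


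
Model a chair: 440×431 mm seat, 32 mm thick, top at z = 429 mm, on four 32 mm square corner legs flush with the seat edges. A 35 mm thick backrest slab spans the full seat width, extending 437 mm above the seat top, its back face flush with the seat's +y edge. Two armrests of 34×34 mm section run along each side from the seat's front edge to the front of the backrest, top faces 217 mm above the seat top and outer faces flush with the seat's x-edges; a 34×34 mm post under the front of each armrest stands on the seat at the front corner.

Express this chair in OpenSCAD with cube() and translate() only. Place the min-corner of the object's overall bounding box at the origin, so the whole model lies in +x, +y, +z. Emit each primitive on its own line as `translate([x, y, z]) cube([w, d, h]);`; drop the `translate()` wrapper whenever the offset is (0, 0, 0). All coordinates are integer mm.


translate([0, 0, 397]) cube([440, 431, 32]);
cube([32, 32, 397]);
translate([408, 0, 0]) cube([32, 32, 397]);
translate([0, 399, 0]) cube([32, 32, 397]);
translate([408, 399, 0]) cube([32, 32, 397]);
translate([0, 396, 429]) cube([440, 35, 437]);
translate([0, 0, 612]) cube([34, 396, 34]);
translate([406, 0, 612]) cube([34, 396, 34]);
translate([0, 0, 429]) cube([34, 34, 183]);
translate([406, 0, 429]) cube([34, 34, 183]);


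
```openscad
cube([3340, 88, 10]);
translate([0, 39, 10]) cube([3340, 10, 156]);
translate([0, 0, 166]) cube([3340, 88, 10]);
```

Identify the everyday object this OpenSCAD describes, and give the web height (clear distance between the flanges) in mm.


An I-beam. The web height is 156 mm.

Two wide flanges with a thin centred web — an I-beam. Overall 176 mm minus two 10 mm flanges gives a web of 176 − 2·10 = 156 mm.


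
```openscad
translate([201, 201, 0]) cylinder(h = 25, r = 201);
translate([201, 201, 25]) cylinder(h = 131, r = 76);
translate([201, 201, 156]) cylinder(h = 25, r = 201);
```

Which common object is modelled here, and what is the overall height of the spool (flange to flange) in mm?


A spool. The overall height is 181 mm.

Three coaxial cylinders, large–small–large — a spool. Two 25 mm flanges and a 131 mm core give 25 + 131 + 25 = 181 mm.


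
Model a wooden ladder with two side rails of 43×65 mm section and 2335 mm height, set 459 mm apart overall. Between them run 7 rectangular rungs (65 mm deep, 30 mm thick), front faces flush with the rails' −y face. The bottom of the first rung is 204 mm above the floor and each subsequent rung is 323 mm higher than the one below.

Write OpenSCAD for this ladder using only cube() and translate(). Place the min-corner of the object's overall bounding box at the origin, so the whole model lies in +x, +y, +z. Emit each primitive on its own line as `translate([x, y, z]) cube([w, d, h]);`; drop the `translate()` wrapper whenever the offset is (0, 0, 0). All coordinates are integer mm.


// rung span = 459 - 2*43 = 373
// rung[k] z = 204 + k*323
cube([43, 65, 2335]);
translate([416, 0, 0]) cube([43, 65, 2335]);
translate([43, 0, 204]) cube([373, 65, 30]);
translate([43, 0, 527]) cube([373, 65, 30]);
translate([43, 0, 850]) cube([373, 65, 30]);
translate([43, 0, 1173]) cube([373, 65, 30]);
translate([43, 0, 1496]) cube([373, 65, 30]);
translate([43, 0, 1819]) cube([373, 65, 30]);
translate([43, 0, 2142]) cube([373, 65, 30]);


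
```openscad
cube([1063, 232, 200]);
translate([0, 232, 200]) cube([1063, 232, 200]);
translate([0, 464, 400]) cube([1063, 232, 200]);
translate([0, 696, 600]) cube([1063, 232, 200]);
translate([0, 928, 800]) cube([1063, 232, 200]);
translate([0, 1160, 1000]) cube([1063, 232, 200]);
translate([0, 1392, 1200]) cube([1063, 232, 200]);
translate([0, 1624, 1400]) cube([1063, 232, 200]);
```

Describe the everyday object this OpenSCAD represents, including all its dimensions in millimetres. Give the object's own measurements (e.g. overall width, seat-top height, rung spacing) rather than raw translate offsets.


A straight staircase of 8 solid steps. Each step is 1063 mm wide (x), 232 mm deep (y, the going) and 200 mm tall (the rise). The first step rests on the floor; each subsequent step sits one going further in +y and one rise higher in +z, directly behind and above the previous step with no overlap.


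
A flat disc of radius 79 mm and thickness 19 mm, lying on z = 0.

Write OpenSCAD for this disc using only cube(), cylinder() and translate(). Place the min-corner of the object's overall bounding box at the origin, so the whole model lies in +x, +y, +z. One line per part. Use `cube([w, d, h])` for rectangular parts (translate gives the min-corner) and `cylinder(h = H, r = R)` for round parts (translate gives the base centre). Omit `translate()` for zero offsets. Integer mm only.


translate([79, 79, 0]) cylinder(h = 19, r = 79);


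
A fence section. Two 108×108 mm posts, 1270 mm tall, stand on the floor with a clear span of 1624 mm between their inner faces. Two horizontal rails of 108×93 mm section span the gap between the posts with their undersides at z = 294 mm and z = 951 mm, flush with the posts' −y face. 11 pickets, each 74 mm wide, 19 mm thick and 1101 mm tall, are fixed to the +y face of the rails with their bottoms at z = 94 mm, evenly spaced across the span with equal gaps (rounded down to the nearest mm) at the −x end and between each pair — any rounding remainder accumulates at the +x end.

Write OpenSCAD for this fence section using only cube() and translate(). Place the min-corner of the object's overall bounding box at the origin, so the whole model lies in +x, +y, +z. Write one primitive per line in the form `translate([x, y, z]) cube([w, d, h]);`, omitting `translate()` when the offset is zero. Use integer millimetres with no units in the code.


cube([108, 108, 1270]);
translate([1732, 0, 0]) cube([108, 108, 1270]);
translate([108, 0, 294]) cube([1624, 108, 93]);
translate([108, 0, 951]) cube([1624, 108, 93]);
translate([175, 108, 94]) cube([74, 19, 1101]);
translate([316, 108, 94]) cube([74, 19, 1101]);
translate([457, 108, 94]) cube([74, 19, 1101]);
translate([598, 108, 94]) cube([74, 19, 1101]);
translate([739, 108, 94]) cube([74, 19, 1101]);
translate([880, 108, 94]) cube([74, 19, 1101]);
translate([1021, 108, 94]) cube([74, 19, 1101]);
translate([1162, 108, 94]) cube([74, 19, 1101]);
translate([1303, 108, 94]) cube([74, 19, 1101]);
translate([1444, 108, 94]) cube([74, 19, 1101]);
translate([1585, 108, 94]) cube([74, 19, 1101]);


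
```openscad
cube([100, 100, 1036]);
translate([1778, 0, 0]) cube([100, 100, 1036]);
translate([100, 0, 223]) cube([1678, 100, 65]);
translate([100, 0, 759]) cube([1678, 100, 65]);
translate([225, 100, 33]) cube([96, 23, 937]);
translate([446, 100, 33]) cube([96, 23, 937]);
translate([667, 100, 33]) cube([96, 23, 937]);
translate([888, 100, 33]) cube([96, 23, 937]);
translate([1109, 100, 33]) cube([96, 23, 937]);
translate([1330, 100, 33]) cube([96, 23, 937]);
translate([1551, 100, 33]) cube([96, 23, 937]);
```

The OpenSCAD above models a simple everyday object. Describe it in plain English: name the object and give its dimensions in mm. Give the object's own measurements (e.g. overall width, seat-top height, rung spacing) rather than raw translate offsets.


A fence section. Two 100×100 mm posts, 1036 mm tall, stand on the floor with a clear span of 1678 mm between their inner faces. Two horizontal rails of 100×65 mm section span the gap between the posts with their undersides at z = 223 mm and z = 759 mm, flush with the posts' −y face. 7 pickets, each 96 mm wide, 23 mm thick and 937 mm tall, are fixed to the +y face of the rails with their bottoms at z = 33 mm, spaced across the span with a 125 mm gap after the −x post and between neighbouring pickets, with 131 mm left before the +x post.


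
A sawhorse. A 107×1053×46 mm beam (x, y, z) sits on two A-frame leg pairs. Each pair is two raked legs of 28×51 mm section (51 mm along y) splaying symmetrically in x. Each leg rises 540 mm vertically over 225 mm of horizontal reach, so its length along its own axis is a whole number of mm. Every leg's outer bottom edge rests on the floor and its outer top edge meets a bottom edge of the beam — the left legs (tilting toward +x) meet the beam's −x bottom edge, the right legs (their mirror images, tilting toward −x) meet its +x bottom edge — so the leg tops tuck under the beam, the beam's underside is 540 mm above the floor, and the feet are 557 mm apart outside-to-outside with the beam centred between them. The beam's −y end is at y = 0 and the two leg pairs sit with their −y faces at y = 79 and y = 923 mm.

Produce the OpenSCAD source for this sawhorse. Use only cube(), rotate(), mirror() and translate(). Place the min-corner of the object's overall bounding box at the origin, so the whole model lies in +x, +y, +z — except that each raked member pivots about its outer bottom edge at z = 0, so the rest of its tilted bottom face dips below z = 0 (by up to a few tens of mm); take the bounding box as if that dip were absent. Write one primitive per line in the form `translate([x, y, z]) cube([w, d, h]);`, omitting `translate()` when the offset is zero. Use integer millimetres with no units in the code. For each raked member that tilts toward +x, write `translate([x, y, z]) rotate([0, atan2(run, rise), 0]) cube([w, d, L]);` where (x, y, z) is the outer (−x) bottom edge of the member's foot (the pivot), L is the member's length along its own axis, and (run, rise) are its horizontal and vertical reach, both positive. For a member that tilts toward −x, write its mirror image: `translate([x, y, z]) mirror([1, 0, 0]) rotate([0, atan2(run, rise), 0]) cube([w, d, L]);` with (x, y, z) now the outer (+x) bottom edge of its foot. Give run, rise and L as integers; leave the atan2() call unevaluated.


translate([225, 0, 540]) cube([107, 1053, 46]);
translate([0, 79, 0]) rotate([0, atan2(225, 540), 0]) cube([28, 51, 585]);
translate([557, 79, 0]) mirror([1, 0, 0]) rotate([0, atan2(225, 540), 0]) cube([28, 51, 585]);
translate([0, 923, 0]) rotate([0, atan2(225, 540), 0]) cube([28, 51, 585]);
translate([557, 923, 0]) mirror([1, 0, 0]) rotate([0, atan2(225, 540), 0]) cube([28, 51, 585]);


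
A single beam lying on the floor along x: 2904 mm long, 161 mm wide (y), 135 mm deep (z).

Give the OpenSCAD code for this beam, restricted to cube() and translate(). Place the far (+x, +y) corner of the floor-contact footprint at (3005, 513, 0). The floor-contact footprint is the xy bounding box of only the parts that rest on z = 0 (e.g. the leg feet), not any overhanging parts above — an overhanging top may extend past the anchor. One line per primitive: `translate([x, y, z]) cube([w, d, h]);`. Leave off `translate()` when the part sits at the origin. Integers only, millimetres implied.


translate([101, 352, 0]) cube([2904, 161, 135]);


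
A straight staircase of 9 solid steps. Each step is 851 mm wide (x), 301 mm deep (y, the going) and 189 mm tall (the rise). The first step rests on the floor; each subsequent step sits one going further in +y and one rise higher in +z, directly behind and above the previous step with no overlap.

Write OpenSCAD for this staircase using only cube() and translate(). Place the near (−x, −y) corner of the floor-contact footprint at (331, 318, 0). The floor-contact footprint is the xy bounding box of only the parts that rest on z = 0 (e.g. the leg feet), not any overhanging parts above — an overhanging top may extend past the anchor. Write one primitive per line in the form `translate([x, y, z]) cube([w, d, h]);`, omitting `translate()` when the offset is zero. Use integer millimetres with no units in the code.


translate([331, 318, 0]) cube([851, 301, 189]);
translate([331, 619, 189]) cube([851, 301, 189]);
translate([331, 920, 378]) cube([851, 301, 189]);
translate([331, 1221, 567]) cube([851, 301, 189]);
translate([331, 1522, 756]) cube([851, 301, 189]);
translate([331, 1823, 945]) cube([851, 301, 189]);
translate([331, 2124, 1134]) cube([851, 301, 189]);
translate([331, 2425, 1323]) cube([851, 301, 189]);
translate([331, 2726, 1512]) cube([851, 301, 189]);


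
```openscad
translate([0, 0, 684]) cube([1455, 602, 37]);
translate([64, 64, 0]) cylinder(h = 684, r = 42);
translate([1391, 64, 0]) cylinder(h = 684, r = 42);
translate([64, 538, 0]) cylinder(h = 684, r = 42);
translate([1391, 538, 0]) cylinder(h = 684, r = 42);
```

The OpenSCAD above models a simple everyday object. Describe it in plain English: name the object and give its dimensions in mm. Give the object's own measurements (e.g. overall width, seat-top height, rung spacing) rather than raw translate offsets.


A table: top 1455 mm (x) × 602 mm (y), 37 mm thick, upper face at z = 721 mm, on four round legs of 84 mm diameter, each leg's bounding box inset 22 mm from the nearest pair of top edges from z = 0 to the bottom of the top.


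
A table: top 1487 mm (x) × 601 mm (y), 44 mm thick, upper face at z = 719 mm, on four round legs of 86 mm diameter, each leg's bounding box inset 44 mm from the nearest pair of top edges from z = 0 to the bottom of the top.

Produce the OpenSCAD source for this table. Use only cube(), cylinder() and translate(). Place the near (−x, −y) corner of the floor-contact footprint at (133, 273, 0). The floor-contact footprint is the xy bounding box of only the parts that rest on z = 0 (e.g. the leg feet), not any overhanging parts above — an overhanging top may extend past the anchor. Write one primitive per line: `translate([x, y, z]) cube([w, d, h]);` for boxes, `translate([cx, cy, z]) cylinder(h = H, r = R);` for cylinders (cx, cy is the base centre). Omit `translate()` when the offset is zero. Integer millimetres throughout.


translate([89, 229, 675]) cube([1487, 601, 44]);
translate([176, 316, 0]) cylinder(h = 675, r = 43);
translate([1489, 316, 0]) cylinder(h = 675, r = 43);
translate([176, 743, 0]) cylinder(h = 675, r = 43);
translate([1489, 743, 0]) cylinder(h = 675, r = 43);


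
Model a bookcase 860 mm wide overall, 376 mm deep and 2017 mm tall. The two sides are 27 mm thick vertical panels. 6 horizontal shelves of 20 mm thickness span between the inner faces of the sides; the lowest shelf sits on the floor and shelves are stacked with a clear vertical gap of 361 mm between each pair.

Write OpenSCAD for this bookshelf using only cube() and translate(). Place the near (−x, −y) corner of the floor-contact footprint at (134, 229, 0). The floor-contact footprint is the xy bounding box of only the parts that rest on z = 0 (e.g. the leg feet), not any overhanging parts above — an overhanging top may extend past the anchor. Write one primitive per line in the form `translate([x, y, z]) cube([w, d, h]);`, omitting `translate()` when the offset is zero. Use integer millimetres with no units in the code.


translate([134, 229, 0]) cube([27, 376, 2017]);
translate([967, 229, 0]) cube([27, 376, 2017]);
translate([161, 229, 0]) cube([806, 376, 20]);
translate([161, 229, 381]) cube([806, 376, 20]);
translate([161, 229, 762]) cube([806, 376, 20]);
translate([161, 229, 1143]) cube([806, 376, 20]);
translate([161, 229, 1524]) cube([806, 376, 20]);
translate([161, 229, 1905]) cube([806, 376, 20]);


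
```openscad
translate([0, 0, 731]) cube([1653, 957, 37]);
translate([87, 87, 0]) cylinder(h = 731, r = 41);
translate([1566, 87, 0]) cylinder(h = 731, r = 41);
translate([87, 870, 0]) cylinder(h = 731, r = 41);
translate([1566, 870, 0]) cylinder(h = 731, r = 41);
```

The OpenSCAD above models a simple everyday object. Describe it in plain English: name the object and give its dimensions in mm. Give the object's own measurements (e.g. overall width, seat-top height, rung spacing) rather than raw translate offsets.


A table: top 1653 mm (x) × 957 mm (y), 37 mm thick, upper face at z = 768 mm, on four round legs of 82 mm diameter, each leg's bounding box inset 46 mm from the nearest pair of top edges from z = 0 to the bottom of the top.


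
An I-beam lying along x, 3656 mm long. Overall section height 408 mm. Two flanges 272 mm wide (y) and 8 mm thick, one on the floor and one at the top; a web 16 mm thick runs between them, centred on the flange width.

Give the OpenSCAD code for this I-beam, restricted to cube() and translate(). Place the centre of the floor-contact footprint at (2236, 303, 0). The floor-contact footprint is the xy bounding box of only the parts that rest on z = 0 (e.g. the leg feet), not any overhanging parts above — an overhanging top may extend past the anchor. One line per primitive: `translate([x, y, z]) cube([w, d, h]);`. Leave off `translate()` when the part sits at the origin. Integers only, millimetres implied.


translate([408, 167, 0]) cube([3656, 272, 8]);
translate([408, 295, 8]) cube([3656, 16, 392]);
translate([408, 167, 400]) cube([3656, 272, 8]);


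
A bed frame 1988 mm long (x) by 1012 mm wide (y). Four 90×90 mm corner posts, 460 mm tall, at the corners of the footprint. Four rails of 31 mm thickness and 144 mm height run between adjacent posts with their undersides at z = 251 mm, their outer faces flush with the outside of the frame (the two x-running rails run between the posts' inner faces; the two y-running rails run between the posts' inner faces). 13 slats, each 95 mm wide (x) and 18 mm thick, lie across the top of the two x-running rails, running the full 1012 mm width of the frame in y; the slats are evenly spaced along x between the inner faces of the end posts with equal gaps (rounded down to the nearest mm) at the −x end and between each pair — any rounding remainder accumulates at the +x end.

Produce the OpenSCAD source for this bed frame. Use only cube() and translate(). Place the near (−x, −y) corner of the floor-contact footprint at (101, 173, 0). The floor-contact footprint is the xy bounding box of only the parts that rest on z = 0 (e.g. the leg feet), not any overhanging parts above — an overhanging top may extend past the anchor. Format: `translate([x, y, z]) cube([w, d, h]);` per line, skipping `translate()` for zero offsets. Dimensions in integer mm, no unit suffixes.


translate([101, 173, 0]) cube([90, 90, 460]);
translate([101, 1095, 0]) cube([90, 90, 460]);
translate([1999, 173, 0]) cube([90, 90, 460]);
translate([1999, 1095, 0]) cube([90, 90, 460]);
translate([191, 173, 251]) cube([1808, 31, 144]);
translate([191, 1154, 251]) cube([1808, 31, 144]);
translate([101, 263, 251]) cube([31, 832, 144]);
translate([2058, 263, 251]) cube([31, 832, 144]);
translate([231, 173, 395]) cube([95, 1012, 18]);
translate([366, 173, 395]) cube([95, 1012, 18]);
translate([501, 173, 395]) cube([95, 1012, 18]);
translate([636, 173, 395]) cube([95, 1012, 18]);
translate([771, 173, 395]) cube([95, 1012, 18]);
translate([906, 173, 395]) cube([95, 1012, 18]);
translate([1041, 173, 395]) cube([95, 1012, 18]);
translate([1176, 173, 395]) cube([95, 1012, 18]);
translate([1311, 173, 395]) cube([95, 1012, 18]);
translate([1446, 173, 395]) cube([95, 1012, 18]);
translate([1581, 173, 395]) cube([95, 1012, 18]);
translate([1716, 173, 395]) cube([95, 1012, 18]);
translate([1851, 173, 395]) cube([95, 1012, 18]);


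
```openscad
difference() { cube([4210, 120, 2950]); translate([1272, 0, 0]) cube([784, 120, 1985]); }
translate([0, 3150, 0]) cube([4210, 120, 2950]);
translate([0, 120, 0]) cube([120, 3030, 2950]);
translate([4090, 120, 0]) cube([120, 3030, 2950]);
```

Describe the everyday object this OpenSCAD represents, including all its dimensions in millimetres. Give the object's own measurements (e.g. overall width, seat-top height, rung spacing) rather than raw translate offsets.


A single room: four walls, each 2950 mm tall and 120 mm thick, enclosing an outside footprint 4210×3270 mm (x × y), no floor or roof. The front and back walls (−y and +y sides) run the full x-width; the side walls fit between their inner faces. A door opening 784 mm wide and 1985 mm tall is cut through the front wall from the floor up, its −x edge 1272 mm from the wall's −x end.


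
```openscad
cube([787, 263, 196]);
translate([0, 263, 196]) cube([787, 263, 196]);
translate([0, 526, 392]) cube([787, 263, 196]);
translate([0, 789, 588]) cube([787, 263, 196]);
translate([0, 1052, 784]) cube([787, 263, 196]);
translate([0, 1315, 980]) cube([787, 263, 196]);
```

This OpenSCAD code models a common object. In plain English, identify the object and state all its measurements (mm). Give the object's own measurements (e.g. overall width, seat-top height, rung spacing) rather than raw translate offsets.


A straight staircase of 6 solid steps. Each step is 787 mm wide (x), 263 mm deep (y, the going) and 196 mm tall (the rise). The first step rests on the floor; each subsequent step sits one going further in +y and one rise higher in +z, directly behind and above the previous step with no overlap.


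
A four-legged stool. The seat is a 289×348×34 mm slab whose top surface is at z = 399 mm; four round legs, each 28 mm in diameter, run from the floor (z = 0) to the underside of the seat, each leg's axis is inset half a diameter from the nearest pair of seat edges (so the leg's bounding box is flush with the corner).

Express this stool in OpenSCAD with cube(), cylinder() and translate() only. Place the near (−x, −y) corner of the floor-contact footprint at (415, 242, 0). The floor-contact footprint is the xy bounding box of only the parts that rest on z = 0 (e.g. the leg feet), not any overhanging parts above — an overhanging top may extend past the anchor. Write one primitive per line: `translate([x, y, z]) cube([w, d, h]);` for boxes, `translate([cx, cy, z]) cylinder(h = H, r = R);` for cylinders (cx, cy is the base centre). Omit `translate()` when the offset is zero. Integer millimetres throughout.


// leg_h = 399 - 34 = 365
translate([415, 242, 365]) cube([289, 348, 34]);
translate([429, 256, 0]) cylinder(h = 365, r = 14);
translate([690, 256, 0]) cylinder(h = 365, r = 14);
translate([429, 576, 0]) cylinder(h = 365, r = 14);
translate([690, 576, 0]) cylinder(h = 365, r = 14);
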